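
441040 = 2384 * 185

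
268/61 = 4 + 24/61≈4.39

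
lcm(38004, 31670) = 190020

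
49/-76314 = -7/10902 ≈ -0.000642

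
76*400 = 30400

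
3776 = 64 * 59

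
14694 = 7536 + 7158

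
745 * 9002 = 6706490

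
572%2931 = 572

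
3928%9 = 4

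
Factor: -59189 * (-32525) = 5^2 * 13^1 * 29^1 * 157^1 * 1301^1 = 1925122225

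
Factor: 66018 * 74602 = 2^2 * 3^1 * 11^1 * 3391^1 * 11003^1 = 4925074836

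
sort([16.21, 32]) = [16.21, 32]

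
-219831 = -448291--228460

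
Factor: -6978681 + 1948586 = -1*5^1*7^4*419^1 = -5030095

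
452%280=172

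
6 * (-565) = -3390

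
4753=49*97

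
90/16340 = 9/1634 ≈ 0.00551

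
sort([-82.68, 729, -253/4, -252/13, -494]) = [-494, -82.68, -253/4, -252/13, 729]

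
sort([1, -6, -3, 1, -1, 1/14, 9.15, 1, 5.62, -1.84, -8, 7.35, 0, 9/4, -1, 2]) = [-8, -6, -3, -1.84, -1, -1, 0, 1/14, 1, 1, 1, 2, 9/4, 5.62, 7.35, 9.15]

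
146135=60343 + 85792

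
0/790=0=0.00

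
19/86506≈0.000220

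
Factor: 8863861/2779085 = 5^(-1)*19^1*31^1*101^1*149^1*677^(-1)*821^(-1)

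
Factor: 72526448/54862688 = 2^(-1)*29^1*461^(-1)*3719^(-1)*156307^1 = 4532903/3428918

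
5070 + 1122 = 6192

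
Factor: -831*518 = -1*2^1*3^1*7^1*37^1*277^1 = -430458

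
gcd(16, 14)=2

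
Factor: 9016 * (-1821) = -1 * 2^3 * 3^1 * 7^2 * 23^1 * 607^1 = -16418136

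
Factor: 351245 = 5^1 * 70249^1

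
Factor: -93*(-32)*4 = 2^7*3^1*31^1 = 11904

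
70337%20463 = 8948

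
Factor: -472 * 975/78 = -1 * 2^2 * 5^2 * 59^1 = -5900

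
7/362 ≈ 0.0193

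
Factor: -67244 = -1*2^2*16811^1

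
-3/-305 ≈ 0.00984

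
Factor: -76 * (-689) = 2^2 * 13^1 * 19^1 * 53^1 = 52364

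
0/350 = 0 = 0.00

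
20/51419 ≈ 0.000389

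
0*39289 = 0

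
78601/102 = 770+61/102 ≈ 770.60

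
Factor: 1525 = 5^2 * 61^1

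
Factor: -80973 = -1 * 3^3 * 2999^1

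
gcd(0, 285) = 285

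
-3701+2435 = -1266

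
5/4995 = 1/999 ≈ 0.00100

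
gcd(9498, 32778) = 6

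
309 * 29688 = 9173592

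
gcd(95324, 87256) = 4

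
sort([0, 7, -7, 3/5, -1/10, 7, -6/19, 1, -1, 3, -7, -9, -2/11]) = [-9, -7, -7, -1, -6/19, -2/11, -1/10, 0, 3/5, 1, 3, 7, 7]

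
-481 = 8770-9251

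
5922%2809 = 304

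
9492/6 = 1582 = 1582.00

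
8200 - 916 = 7284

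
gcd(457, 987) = 1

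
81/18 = 4 + 1/2 = 4.50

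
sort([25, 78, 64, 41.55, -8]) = [-8, 25, 41.55, 64, 78]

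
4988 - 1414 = 3574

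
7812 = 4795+3017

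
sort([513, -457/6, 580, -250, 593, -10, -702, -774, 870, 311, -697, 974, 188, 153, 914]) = [-774, -702, -697, -250, -457/6, -10, 153, 188, 311, 513, 580, 593, 870, 914, 974]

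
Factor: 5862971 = 97^1*60443^1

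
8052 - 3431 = 4621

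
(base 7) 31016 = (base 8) 16607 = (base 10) 7559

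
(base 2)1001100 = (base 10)76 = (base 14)56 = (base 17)48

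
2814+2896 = 5710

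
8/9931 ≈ 0.000806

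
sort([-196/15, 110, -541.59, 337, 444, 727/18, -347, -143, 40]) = [-541.59, -347, -143, -196/15, 40, 727/18, 110, 337, 444]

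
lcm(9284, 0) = 0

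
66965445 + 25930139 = 92895584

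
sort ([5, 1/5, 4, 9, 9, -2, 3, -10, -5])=[-10, -5, -2, 1/5, 3, 4, 5, 9, 9]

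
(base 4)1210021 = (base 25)a69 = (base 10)6409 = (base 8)14411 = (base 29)7i0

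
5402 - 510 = 4892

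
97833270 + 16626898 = 114460168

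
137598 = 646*213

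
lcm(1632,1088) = 3264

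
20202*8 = 161616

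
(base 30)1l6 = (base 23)2ki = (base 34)1b6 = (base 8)3000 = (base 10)1536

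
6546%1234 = 376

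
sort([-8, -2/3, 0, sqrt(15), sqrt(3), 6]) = [-8, -2/3, 0, sqrt(3), sqrt(15), 6]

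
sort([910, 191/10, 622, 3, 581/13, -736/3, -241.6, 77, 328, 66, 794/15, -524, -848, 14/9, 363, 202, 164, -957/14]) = [-848, -524, -736/3, -241.6, -957/14, 14/9, 3, 191/10, 581/13, 794/15, 66, 77, 164, 202, 328, 363, 622, 910]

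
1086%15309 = 1086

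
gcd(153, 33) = 3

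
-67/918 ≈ -0.0730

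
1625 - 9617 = -7992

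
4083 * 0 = 0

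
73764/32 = 18441/8 ≈ 2305.13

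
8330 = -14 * (-595)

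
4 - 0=4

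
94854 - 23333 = 71521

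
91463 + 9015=100478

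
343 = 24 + 319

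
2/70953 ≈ 0.0000282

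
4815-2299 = 2516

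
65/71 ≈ 0.915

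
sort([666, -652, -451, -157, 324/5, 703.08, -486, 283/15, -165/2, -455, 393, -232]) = [-652, -486, -455, -451, -232, -157, -165/2, 283/15, 324/5, 393, 666, 703.08]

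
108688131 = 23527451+85160680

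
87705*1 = 87705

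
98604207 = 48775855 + 49828352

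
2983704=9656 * 309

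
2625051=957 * 2743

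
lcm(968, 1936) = 1936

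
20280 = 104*195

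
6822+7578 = 14400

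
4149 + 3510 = 7659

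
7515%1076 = 1059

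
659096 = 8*82387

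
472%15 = 7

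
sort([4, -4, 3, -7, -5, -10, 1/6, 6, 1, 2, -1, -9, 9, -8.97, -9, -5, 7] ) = [-10, -9, -9, -8.97, -7, -5, -5, -4, -1, 1/6, 1, 2, 3, 4, 6, 7, 9] 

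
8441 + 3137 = 11578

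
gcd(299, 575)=23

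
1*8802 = 8802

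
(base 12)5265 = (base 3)110100112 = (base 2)10001100101101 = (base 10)9005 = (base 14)33d3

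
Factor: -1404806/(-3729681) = 2^1*3^(-2)*13^1*17^(-1)*19^(-1)*71^1*761^1*1283^(-1)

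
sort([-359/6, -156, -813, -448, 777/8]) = [-813, -448, -156, -359/6, 777/8]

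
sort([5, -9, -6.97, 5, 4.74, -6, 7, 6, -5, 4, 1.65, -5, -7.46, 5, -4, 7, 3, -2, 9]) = [-9, -7.46, -6.97, -6, -5, -5, -4, -2, 1.65, 3, 4, 4.74, 5, 5, 5, 6, 7, 7, 9]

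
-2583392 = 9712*(-266)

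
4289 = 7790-3501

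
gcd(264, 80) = 8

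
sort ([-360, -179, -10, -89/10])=[-360, -179, -10, -89/10]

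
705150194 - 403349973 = 301800221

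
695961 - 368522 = 327439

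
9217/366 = 25 + 67/366 ≈ 25.18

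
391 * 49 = 19159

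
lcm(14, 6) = 42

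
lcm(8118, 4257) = 349074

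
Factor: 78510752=2^5 * 2453461^1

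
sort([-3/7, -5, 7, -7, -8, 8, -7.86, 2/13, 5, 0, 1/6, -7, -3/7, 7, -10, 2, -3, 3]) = [-10, -8, -7.86, -7, -7, -5, -3, -3/7, -3/7, 0, 2/13, 1/6, 2, 3, 5, 7, 7, 8]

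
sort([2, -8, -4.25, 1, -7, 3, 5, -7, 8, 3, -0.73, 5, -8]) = [-8, -8, -7, -7, -4.25, -0.73, 1, 2, 3, 3, 5, 5, 8]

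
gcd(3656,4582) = 2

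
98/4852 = 49/2426 ≈ 0.0202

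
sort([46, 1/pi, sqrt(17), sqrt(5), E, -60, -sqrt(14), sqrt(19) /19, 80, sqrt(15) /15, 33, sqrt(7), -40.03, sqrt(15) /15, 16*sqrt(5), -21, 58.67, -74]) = [-74, -60, -40.03, -21, -sqrt(14), sqrt(19) /19, sqrt(15) /15, sqrt(15) /15, 1/pi, sqrt(5), sqrt(7), E, sqrt(17), 33, 16*sqrt(5), 46, 58.67, 80]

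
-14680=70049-84729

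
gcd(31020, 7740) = 60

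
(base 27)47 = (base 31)3m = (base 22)55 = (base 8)163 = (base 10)115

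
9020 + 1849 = 10869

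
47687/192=248 + 71/192 ≈ 248.37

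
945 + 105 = 1050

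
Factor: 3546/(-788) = -1 * 2^(-1) * 3^2 = -9/2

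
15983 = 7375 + 8608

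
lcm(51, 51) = 51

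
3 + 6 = 9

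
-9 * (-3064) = 27576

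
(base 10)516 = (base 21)13c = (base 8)1004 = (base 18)1ac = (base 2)1000000100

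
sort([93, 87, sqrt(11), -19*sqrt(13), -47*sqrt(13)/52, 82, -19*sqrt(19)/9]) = [-19*sqrt(13), -19*sqrt(19)/9, -47*sqrt(13)/52, sqrt(11), 82, 87, 93]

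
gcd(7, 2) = 1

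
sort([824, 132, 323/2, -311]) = [-311, 132, 323/2, 824]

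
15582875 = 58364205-42781330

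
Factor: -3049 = -1*3049^1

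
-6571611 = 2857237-9428848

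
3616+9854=13470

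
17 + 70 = 87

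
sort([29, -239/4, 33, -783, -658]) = [-783, -658, -239/4, 29, 33]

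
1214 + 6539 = 7753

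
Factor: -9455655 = -1*3^1*5^1*11^1*17^1*3371^1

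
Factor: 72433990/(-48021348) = -1 * 2^(-1) * 3^(-1) * 5^1 * 4001779^(-1) * 7243399^1 = -36216995/24010674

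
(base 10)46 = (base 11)42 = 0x2e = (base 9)51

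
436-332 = 104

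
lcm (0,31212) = 0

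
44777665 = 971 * 46115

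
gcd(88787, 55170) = 1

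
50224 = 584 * 86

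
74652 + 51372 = 126024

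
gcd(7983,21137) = 1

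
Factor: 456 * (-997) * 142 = -1 * 2^4 * 3^1 * 19^1 * 71^1 * 997^1 = -64557744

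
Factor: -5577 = -1 * 3^1 * 11^1 * 13^2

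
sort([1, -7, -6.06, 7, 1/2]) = [-7, -6.06, 1/2, 1, 7]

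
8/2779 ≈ 0.00288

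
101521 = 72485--29036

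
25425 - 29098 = -3673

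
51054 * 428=21851112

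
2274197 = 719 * 3163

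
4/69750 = 2/34875 ≈ 0.0000573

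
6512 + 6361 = 12873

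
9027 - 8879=148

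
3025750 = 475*6370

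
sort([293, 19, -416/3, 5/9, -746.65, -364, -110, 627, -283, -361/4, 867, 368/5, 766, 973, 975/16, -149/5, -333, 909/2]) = [-746.65, -364, -333, -283, -416/3, -110, -361/4, -149/5, 5/9, 19, 975/16, 368/5, 293, 909/2, 627, 766, 867, 973]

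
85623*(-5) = -428115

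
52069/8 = 6508+5/8 ≈ 6508.63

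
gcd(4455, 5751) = 81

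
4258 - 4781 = -523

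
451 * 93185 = 42026435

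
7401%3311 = 779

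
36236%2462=1768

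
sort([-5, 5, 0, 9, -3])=[-5, -3, 0, 5, 9]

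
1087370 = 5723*190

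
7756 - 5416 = 2340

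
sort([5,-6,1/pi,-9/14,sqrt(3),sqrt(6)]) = [-6,-9/14,1/pi,sqrt(3),sqrt(6),5]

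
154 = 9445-9291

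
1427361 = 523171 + 904190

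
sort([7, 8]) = [7, 8]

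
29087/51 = 1711/3 ≈ 570.33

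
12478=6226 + 6252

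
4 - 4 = 0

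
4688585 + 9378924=14067509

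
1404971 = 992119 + 412852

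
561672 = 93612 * 6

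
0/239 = 0 = 0.00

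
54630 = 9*6070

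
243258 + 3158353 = 3401611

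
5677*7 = 39739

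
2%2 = 0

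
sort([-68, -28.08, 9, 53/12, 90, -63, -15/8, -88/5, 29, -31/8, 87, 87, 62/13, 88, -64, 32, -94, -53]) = [-94, -68, -64, -63, -53, -28.08, -88/5, -31/8, -15/8, 53/12, 62/13, 9, 29, 32, 87, 87, 88, 90]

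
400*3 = 1200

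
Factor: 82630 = 2^1*5^1*8263^1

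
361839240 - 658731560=-296892320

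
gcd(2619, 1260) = 9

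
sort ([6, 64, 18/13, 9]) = [18/13, 6, 9, 64]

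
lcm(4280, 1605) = 12840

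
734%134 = 64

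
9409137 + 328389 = 9737526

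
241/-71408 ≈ -0.00337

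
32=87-55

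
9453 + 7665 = 17118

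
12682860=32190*394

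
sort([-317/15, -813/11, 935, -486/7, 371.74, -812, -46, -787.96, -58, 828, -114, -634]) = [-812, -787.96, -634, -114, -813/11, -486/7, -58, -46, -317/15, 371.74, 828, 935]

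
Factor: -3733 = -1*3733^1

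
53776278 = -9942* (-5409)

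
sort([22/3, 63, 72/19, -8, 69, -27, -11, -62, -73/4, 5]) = [-62, -27, -73/4, -11, -8, 72/19, 5, 22/3, 63, 69]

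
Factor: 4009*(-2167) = -1*11^1*19^1*197^1*211^1 = -8687503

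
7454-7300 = 154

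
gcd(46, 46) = 46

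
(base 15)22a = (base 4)13222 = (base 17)1be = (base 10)490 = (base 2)111101010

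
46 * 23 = 1058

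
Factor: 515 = 5^1*103^1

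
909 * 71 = 64539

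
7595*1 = 7595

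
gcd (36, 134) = 2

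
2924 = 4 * 731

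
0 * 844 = 0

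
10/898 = 5/449 ≈ 0.0111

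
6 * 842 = 5052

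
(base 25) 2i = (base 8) 104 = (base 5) 233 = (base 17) 40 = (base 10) 68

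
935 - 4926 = -3991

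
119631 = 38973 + 80658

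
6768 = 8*846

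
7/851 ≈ 0.00823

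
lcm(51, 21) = 357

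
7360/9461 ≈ 0.778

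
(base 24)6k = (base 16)a4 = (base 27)62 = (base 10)164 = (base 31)59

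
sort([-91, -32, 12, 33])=[-91, -32, 12, 33]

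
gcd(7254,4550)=26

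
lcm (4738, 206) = 4738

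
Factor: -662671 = -1*662671^1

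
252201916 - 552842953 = -300641037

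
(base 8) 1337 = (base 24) 16f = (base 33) m9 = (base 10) 735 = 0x2df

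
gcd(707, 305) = 1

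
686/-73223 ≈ -0.00937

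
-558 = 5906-6464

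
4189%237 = 160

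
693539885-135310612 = 558229273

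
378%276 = 102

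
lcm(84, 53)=4452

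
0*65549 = 0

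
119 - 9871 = -9752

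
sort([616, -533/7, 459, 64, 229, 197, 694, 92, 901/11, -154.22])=[-154.22, -533/7, 64, 901/11, 92, 197, 229, 459, 616, 694]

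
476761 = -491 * (-971)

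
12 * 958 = 11496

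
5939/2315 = 2 + 1309/2315 ≈ 2.57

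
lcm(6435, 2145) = 6435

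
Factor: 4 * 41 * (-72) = -1 * 2^5 * 3^2 * 41^1 = -11808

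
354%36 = 30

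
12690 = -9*(-1410)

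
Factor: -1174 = -1 * 2^1 * 587^1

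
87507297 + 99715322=187222619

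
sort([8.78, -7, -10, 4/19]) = [-10, -7, 4/19, 8.78]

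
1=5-4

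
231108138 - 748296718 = -517188580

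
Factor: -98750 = -1 * 2^1 * 5^4 * 79^1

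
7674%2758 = 2158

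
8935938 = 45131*198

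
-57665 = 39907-97572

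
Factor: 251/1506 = 2^(-1) * 3^(-1) = 1/6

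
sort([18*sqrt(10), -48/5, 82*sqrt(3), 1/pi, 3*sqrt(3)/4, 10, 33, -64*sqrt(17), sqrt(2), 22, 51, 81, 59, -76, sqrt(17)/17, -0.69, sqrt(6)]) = [-64*sqrt(17), -76, -48/5, -0.69, sqrt(17)/17, 1/pi, 3*sqrt(3)/4, sqrt(2), sqrt(6), 10, 22, 33, 51, 18*sqrt(10), 59, 81, 82*sqrt(3)]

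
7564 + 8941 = 16505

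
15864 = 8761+7103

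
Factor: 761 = 761^1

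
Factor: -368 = -1*2^4*23^1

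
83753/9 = 9305 + 8/9≈9305.89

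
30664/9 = 3407 + 1/9 ≈ 3407.11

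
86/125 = 0.688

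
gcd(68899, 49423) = 1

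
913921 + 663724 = 1577645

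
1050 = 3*350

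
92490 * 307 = 28394430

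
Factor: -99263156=-1*2^2*37^1*811^1*827^1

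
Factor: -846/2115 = -1*2^1*5^(-1) = -2/5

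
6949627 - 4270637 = 2678990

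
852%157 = 67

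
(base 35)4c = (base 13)b9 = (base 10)152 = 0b10011000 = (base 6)412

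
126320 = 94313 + 32007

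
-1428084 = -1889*756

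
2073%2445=2073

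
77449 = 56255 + 21194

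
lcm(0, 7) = 0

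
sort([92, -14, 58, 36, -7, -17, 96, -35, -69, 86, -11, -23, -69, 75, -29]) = [-69, -69, -35, -29, -23, -17, -14, -11, -7, 36, 58, 75, 86, 92, 96]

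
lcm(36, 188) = 1692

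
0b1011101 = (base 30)33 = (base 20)4d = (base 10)93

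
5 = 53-48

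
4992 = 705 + 4287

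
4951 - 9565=-4614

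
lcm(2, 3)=6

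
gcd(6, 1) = 1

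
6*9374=56244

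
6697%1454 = 881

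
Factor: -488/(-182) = 2^2 * 7^(-1) * 13^(-1) * 61^1 = 244/91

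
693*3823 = 2649339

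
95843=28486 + 67357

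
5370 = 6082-712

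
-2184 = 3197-5381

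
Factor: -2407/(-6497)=29^1*73^(-1)*83^1*89^(-1)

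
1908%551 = 255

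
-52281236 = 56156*(-931)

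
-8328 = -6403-1925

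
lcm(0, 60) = 0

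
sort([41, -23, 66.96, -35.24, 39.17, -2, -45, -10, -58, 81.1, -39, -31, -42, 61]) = [-58, -45, -42, -39, -35.24, -31, -23, -10, -2, 39.17, 41, 61, 66.96, 81.1]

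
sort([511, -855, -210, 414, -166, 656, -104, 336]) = [-855, -210, -166, -104, 336, 414, 511, 656]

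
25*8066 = 201650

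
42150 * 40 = 1686000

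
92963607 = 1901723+91061884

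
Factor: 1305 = 3^2*5^1*29^1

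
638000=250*2552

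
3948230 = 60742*65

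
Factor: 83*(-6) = -1*2^1*3^1*83^1 = -498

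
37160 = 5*7432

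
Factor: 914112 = 2^6 * 3^3 * 23^2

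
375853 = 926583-550730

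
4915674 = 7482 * 657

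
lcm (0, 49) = 0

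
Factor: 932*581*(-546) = -1*2^3*3^1*7^2*13^1*83^1*233^1 = -295654632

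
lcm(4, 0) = 0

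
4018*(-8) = -32144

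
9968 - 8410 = 1558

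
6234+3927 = 10161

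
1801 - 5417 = -3616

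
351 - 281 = 70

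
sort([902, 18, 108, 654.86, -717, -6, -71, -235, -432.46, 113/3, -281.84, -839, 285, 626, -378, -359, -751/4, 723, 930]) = [-839, -717, -432.46, -378, -359, -281.84, -235, -751/4, -71, -6, 18, 113/3, 108, 285, 626, 654.86, 723, 902, 930]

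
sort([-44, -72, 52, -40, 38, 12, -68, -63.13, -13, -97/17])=[-72, -68, -63.13, -44, -40, -13, -97/17, 12, 38, 52]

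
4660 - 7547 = -2887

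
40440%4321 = 1551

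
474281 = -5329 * (-89)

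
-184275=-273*675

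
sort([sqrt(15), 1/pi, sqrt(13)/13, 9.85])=[sqrt(13)/13, 1/pi, sqrt(15), 9.85]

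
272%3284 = 272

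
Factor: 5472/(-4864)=-1 * 2^(-3) * 3^2=-9/8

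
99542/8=12442 + 3/4=12442.75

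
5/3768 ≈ 0.00133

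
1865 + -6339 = -4474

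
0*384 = 0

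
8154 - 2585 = 5569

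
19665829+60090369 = 79756198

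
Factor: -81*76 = -1*2^2*3^4*19^1 = -6156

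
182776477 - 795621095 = -612844618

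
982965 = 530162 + 452803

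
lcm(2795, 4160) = 178880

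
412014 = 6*68669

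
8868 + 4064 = 12932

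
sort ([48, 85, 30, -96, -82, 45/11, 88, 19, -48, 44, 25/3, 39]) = [-96, -82, -48, 45/11, 25/3, 19, 30, 39, 44, 48, 85, 88]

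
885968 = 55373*16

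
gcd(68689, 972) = 1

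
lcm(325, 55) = 3575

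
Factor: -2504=-1 * 2^3 * 313^1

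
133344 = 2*66672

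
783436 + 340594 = 1124030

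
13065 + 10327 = 23392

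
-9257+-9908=-19165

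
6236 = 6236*1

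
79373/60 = 1322+53/60 ≈ 1322.88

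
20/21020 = 1/1051 ≈ 0.000951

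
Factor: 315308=2^2*7^1*11261^1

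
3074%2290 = 784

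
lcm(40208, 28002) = 1568112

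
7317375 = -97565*(-75)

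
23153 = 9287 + 13866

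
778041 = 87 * 8943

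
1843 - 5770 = -3927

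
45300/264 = 3775/22 ≈ 171.59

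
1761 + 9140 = 10901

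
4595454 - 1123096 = 3472358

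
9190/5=1838=1838.00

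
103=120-17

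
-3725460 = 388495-4113955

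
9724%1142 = 588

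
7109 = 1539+5570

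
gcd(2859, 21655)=1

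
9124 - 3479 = 5645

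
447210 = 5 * 89442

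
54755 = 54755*1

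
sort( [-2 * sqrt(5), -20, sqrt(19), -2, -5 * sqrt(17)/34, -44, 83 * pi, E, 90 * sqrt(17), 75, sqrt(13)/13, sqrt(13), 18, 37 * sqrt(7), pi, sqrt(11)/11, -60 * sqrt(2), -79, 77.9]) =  [-60 * sqrt(2), -79, -44, -20, -2 * sqrt(5), -2, -5 * sqrt(17)/34, sqrt(13)/13, sqrt(11)/11, E, pi, sqrt(13), sqrt(19), 18, 75, 77.9, 37 * sqrt(7), 83 * pi, 90 * sqrt(17)]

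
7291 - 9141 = -1850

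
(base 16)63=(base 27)3i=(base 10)99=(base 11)90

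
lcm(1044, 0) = 0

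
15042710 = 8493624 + 6549086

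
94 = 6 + 88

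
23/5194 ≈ 0.00443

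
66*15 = 990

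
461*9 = 4149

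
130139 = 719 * 181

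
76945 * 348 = 26776860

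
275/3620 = 55/724 ≈ 0.0760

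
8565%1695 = 90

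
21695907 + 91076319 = 112772226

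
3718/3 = 1239+1/3 ≈ 1239.33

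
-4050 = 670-4720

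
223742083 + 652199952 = 875942035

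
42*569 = 23898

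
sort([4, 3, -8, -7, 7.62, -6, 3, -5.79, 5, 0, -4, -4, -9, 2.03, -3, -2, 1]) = [-9, -8, -7, -6, -5.79, -4, -4, -3, -2, 0, 1, 2.03, 3, 3, 4, 5, 7.62]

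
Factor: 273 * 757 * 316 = 2^2 * 3^1 * 7^1 * 13^1 * 79^1 * 757^1 = 65304876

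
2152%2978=2152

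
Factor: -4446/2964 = -1 * 2^(-1) * 3^1 = -3/2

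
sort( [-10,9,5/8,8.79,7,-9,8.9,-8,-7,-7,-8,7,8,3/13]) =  [-10,-9,-8,-8,-7,-7,3/13,5/8,7,7,8,8.79,8.9,9]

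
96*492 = 47232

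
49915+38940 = 88855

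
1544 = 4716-3172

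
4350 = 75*58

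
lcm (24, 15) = 120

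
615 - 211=404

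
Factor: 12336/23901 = 2^4*31^(-1) = 16/31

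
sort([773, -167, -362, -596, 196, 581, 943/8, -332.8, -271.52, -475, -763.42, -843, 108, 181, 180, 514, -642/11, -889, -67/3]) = [-889, -843, -763.42, -596, -475, -362, -332.8, -271.52, -167, -642/11, -67/3, 108, 943/8, 180, 181, 196, 514, 581, 773]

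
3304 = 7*472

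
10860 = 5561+5299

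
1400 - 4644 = -3244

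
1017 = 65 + 952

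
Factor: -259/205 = -1 * 5^(-1) * 7^1 * 37^1 * 41^(-1)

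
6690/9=743 + 1/3 ≈ 743.33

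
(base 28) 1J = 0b101111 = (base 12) 3B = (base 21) 25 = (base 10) 47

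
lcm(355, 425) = 30175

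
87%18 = 15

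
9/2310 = 3/770≈0.00390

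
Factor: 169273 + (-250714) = -1 * 3^2 * 9049^1 = -81441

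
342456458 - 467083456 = -124626998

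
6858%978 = 12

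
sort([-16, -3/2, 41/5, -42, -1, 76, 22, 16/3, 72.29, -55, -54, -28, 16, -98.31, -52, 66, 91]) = [-98.31, -55, -54, -52, -42, -28, -16, -3/2, -1, 16/3, 41/5, 16, 22, 66, 72.29, 76, 91]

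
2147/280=7 + 187/280≈7.67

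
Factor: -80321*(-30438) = 2^1*3^2*19^1*31^1*89^1*2591^1 = 2444810598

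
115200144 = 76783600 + 38416544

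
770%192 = 2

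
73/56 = 1 + 17/56 ≈ 1.30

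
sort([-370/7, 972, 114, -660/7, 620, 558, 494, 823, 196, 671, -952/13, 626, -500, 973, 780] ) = [-500, -660/7, -952/13, -370/7, 114, 196, 494, 558, 620, 626, 671, 780, 823, 972, 973] 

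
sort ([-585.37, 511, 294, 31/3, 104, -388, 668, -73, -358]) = [-585.37, -388, -358, -73, 31/3, 104, 294, 511, 668]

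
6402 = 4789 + 1613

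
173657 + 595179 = 768836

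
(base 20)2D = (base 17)32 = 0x35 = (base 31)1M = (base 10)53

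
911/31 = 29+12/31 ≈ 29.39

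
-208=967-1175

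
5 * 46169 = 230845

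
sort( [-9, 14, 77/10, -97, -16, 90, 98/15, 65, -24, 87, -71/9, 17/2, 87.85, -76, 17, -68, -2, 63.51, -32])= [-97, -76, -68, -32, -24, -16, -9, -71/9, -2, 98/15, 77/10, 17/2, 14, 17, 63.51, 65, 87, 87.85, 90]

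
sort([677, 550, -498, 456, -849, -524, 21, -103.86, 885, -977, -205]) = [-977, -849, -524, -498, -205, -103.86, 21, 456, 550, 677, 885]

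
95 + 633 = 728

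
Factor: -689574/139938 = -1*83^(-1)*409^1 = -409/83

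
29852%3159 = 1421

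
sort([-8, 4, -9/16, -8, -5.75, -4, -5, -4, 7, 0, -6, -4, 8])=[-8, -8, -6, -5.75, -5, -4, -4, -4, -9/16, 0, 4, 7, 8]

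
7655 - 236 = 7419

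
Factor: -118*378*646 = -1*2^3*3^3*7^1*17^1*19^1*59^1 = -28814184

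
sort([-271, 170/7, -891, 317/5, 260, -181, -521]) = [-891, -521, -271, -181, 170/7, 317/5, 260]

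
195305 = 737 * 265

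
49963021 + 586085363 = 636048384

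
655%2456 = 655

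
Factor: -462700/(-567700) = 661^1*811^(-1) = 661/811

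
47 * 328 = 15416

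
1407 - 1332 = 75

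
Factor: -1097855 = -1*5^1*11^1*19961^1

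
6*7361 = 44166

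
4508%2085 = 338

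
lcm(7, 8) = 56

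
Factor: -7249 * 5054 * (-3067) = 2^1 * 7^1 * 11^1 * 19^2 * 659^1 * 3067^1 = 112363979882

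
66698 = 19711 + 46987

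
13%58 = 13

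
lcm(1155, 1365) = 15015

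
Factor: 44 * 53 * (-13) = -1 * 2^2 * 11^1 * 13^1 * 53^1 = -30316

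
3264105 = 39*83695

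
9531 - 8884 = 647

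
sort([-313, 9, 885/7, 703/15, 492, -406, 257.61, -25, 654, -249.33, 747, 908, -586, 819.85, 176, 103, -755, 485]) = [-755, -586, -406, -313, -249.33, -25, 9, 703/15, 103, 885/7, 176, 257.61, 485, 492, 654, 747, 819.85, 908]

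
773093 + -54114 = 718979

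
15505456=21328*727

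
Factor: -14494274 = -1*2^1*7247137^1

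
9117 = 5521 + 3596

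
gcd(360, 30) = 30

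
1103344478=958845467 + 144499011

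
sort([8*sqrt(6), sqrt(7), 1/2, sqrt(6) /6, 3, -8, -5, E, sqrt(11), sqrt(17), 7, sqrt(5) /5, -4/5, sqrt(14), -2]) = [-8, -5, -2, -4/5, sqrt(6) /6, sqrt(5) /5, 1/2, sqrt(7), E, 3, sqrt(11), sqrt(14), sqrt(17), 7, 8*sqrt(6)]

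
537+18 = 555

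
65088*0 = 0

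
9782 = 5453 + 4329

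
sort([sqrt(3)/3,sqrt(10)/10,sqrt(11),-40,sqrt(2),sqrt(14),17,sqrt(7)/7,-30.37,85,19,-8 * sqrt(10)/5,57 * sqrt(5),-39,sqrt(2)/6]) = [-40,-39,-30.37,-8 * sqrt(10)/5,sqrt(2)/6,sqrt(10)/10,sqrt(7)/7,sqrt(3)/3,sqrt(2),sqrt(11),sqrt(14),17,19,85,57 * sqrt(5)]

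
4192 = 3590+602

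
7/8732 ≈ 0.000802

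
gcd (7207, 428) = 1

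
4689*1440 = 6752160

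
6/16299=2/5433 ≈ 0.000368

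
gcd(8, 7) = 1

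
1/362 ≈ 0.00276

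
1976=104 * 19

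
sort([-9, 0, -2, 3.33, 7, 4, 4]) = [-9, -2, 0, 3.33, 4, 4, 7]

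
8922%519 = 99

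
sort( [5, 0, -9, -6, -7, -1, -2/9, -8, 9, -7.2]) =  [-9, -8, -7.2, -7, -6, -1, -2/9, 0, 5, 9]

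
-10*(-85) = 850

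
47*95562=4491414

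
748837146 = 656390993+92446153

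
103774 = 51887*2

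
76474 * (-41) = -3135434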